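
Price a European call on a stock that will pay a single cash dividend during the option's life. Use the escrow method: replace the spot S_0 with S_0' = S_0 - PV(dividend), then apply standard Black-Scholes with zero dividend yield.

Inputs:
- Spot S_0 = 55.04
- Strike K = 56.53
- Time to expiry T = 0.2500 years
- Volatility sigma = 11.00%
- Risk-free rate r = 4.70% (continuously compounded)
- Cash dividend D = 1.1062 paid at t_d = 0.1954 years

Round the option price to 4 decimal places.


Answer: Price = 0.4786

Derivation:
PV(D) = D * exp(-r * t_d) = 1.1062 * 0.99085824 = 1.09608739
S_0' = S_0 - PV(D) = 55.0400 - 1.09608739 = 53.94391261
d1 = (ln(S_0'/K) + (r + sigma^2/2)*T) / (sigma*sqrt(T)) = -0.61025671
d2 = d1 - sigma*sqrt(T) = -0.66525671
exp(-rT) = 0.98831876
N(d1) = 0.27084588; N(d2) = 0.25294316
C = S_0' * N(d1) - K * exp(-rT) * N(d2) = 53.94391261 * 0.27084588 - 56.5300 * 0.98831876 * 0.25294316 = 0.4786


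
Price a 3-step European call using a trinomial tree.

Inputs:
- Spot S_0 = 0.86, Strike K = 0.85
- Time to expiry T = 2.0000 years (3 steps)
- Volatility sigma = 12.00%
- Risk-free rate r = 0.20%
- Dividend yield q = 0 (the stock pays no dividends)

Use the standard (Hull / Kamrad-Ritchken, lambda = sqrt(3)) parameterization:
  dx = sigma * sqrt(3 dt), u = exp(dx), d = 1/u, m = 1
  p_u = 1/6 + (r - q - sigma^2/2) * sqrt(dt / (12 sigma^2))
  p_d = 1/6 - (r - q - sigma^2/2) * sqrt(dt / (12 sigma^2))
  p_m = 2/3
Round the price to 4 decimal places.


dt = T/N = 0.666667; dx = sigma*sqrt(3*dt) = 0.169706
u = exp(dx) = 1.184956; d = 1/u = 0.843913
p_u = 0.156453, p_m = 0.666667, p_d = 0.176880
Discount per step: exp(-r*dt) = 0.998668
Stock lattice S(k, j) with j the centered position index:
  k=0: S(0,+0) = 0.8600
  k=1: S(1,-1) = 0.7258; S(1,+0) = 0.8600; S(1,+1) = 1.0191
  k=2: S(2,-2) = 0.6125; S(2,-1) = 0.7258; S(2,+0) = 0.8600; S(2,+1) = 1.0191; S(2,+2) = 1.2075
  k=3: S(3,-3) = 0.5169; S(3,-2) = 0.6125; S(3,-1) = 0.7258; S(3,+0) = 0.8600; S(3,+1) = 1.0191; S(3,+2) = 1.2075; S(3,+3) = 1.4309
Terminal payoffs V(N, j) = max(S_T - K, 0):
  V(3,-3) = 0.000000; V(3,-2) = 0.000000; V(3,-1) = 0.000000; V(3,+0) = 0.010000; V(3,+1) = 0.169062; V(3,+2) = 0.357544; V(3,+3) = 0.580886
Backward induction: V(k, j) = exp(-r*dt) * [p_u * V(k+1, j+1) + p_m * V(k+1, j) + p_d * V(k+1, j-1)]
  V(2,-2) = exp(-r*dt) * [p_u*0.000000 + p_m*0.000000 + p_d*0.000000] = 0.000000
  V(2,-1) = exp(-r*dt) * [p_u*0.010000 + p_m*0.000000 + p_d*0.000000] = 0.001562
  V(2,+0) = exp(-r*dt) * [p_u*0.169062 + p_m*0.010000 + p_d*0.000000] = 0.033073
  V(2,+1) = exp(-r*dt) * [p_u*0.357544 + p_m*0.169062 + p_d*0.010000] = 0.170189
  V(2,+2) = exp(-r*dt) * [p_u*0.580886 + p_m*0.357544 + p_d*0.169062] = 0.358669
  V(1,-1) = exp(-r*dt) * [p_u*0.033073 + p_m*0.001562 + p_d*0.000000] = 0.006208
  V(1,+0) = exp(-r*dt) * [p_u*0.170189 + p_m*0.033073 + p_d*0.001562] = 0.048886
  V(1,+1) = exp(-r*dt) * [p_u*0.358669 + p_m*0.170189 + p_d*0.033073] = 0.175190
  V(0,+0) = exp(-r*dt) * [p_u*0.175190 + p_m*0.048886 + p_d*0.006208] = 0.061016

Answer: Price = V(0,0) = 0.0610


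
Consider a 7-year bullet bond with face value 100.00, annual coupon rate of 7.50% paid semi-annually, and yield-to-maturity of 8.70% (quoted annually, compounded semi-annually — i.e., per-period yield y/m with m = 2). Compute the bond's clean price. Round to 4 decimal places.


Coupon per period c = face * coupon_rate / m = 3.750000
Periods per year m = 2; per-period yield y/m = 0.043500
Number of cashflows N = 14
Cashflows (t years, CF_t, discount factor 1/(1+y/m)^(m*t), PV):
  t = 0.5000: CF_t = 3.750000, DF = 0.958313, PV = 3.593675
  t = 1.0000: CF_t = 3.750000, DF = 0.918365, PV = 3.443867
  t = 1.5000: CF_t = 3.750000, DF = 0.880081, PV = 3.300304
  t = 2.0000: CF_t = 3.750000, DF = 0.843393, PV = 3.162725
  t = 2.5000: CF_t = 3.750000, DF = 0.808235, PV = 3.030882
  t = 3.0000: CF_t = 3.750000, DF = 0.774543, PV = 2.904535
  t = 3.5000: CF_t = 3.750000, DF = 0.742254, PV = 2.783454
  t = 4.0000: CF_t = 3.750000, DF = 0.711312, PV = 2.667421
  t = 4.5000: CF_t = 3.750000, DF = 0.681660, PV = 2.556226
  t = 5.0000: CF_t = 3.750000, DF = 0.653244, PV = 2.449665
  t = 5.5000: CF_t = 3.750000, DF = 0.626013, PV = 2.347547
  t = 6.0000: CF_t = 3.750000, DF = 0.599916, PV = 2.249686
  t = 6.5000: CF_t = 3.750000, DF = 0.574908, PV = 2.155904
  t = 7.0000: CF_t = 103.750000, DF = 0.550942, PV = 57.160202
Price P = sum_t PV_t = 93.806093

Answer: Price = 93.8061


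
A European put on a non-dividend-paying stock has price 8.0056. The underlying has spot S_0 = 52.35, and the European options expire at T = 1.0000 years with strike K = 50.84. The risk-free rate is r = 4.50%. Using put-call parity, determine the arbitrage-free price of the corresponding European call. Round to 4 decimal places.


Put-call parity: C - P = S_0 * exp(-qT) - K * exp(-rT).
S_0 * exp(-qT) = 52.3500 * 1.00000000 = 52.35000000
K * exp(-rT) = 50.8400 * 0.95599748 = 48.60291198
C = P + S*exp(-qT) - K*exp(-rT)
C = 8.0056 + 52.35000000 - 48.60291198 = 11.7527

Answer: Call price = 11.7527


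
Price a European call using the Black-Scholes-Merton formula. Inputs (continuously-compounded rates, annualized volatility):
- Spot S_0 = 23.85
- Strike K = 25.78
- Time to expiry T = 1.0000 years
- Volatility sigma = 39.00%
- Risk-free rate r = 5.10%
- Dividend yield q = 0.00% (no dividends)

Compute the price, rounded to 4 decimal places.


Answer: Price = 3.4221

Derivation:
d1 = (ln(S/K) + (r - q + 0.5*sigma^2) * T) / (sigma * sqrt(T)) = 0.12624415
d2 = d1 - sigma * sqrt(T) = -0.26375585
exp(-rT) = 0.95027867; exp(-qT) = 1.00000000
C = S_0 * exp(-qT) * N(d1) - K * exp(-rT) * N(d2)
N(d1) = 0.55023067; N(d2) = 0.39598403
C = 23.8500 * 1.00000000 * 0.55023067 - 25.7800 * 0.95027867 * 0.39598403 = 3.4221


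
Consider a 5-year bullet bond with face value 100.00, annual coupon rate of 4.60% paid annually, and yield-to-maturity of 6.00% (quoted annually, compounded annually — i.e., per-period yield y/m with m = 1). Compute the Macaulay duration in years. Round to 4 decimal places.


Answer: Macaulay duration = 4.5642 years

Derivation:
Coupon per period c = face * coupon_rate / m = 4.600000
Periods per year m = 1; per-period yield y/m = 0.060000
Number of cashflows N = 5
Cashflows (t years, CF_t, discount factor 1/(1+y/m)^(m*t), PV):
  t = 1.0000: CF_t = 4.600000, DF = 0.943396, PV = 4.339623
  t = 2.0000: CF_t = 4.600000, DF = 0.889996, PV = 4.093984
  t = 3.0000: CF_t = 4.600000, DF = 0.839619, PV = 3.862249
  t = 4.0000: CF_t = 4.600000, DF = 0.792094, PV = 3.643631
  t = 5.0000: CF_t = 104.600000, DF = 0.747258, PV = 78.163205
Price P = sum_t PV_t = 94.102691
Macaulay numerator sum_t t * PV_t:
  t * PV_t at t = 1.0000: 4.339623
  t * PV_t at t = 2.0000: 8.187967
  t * PV_t at t = 3.0000: 11.586746
  t * PV_t at t = 4.0000: 14.574523
  t * PV_t at t = 5.0000: 390.816024
Macaulay duration D = (sum_t t * PV_t) / P = 429.504884 / 94.102691 = 4.564215


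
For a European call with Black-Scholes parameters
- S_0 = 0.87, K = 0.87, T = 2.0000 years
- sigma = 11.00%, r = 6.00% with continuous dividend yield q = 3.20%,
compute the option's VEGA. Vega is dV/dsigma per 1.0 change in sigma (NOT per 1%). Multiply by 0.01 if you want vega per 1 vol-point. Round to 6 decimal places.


d1 = 0.4377633800; d2 = 0.2821998881
phi(d1) = 0.3624905327; exp(-qT) = 0.9380049995; exp(-rT) = 0.8869204367
Vega = S * exp(-qT) * phi(d1) * sqrt(T) = 0.8700 * 0.9380049995 * 0.3624905327 * 1.4142135624 = 0.418346

Answer: Vega = 0.418346


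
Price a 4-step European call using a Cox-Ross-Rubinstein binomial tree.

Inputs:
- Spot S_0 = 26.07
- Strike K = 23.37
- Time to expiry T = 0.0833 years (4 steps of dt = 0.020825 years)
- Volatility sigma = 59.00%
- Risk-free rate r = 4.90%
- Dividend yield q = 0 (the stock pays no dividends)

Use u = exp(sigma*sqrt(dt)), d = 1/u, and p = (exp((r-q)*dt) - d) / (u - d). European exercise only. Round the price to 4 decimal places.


Answer: Price = V(0,0) = 3.4990

Derivation:
dt = T/N = 0.020825
u = exp(sigma*sqrt(dt)) = 1.088872; d = 1/u = 0.918382
p = (exp((r-q)*dt) - d) / (u - d) = 0.484716
Discount per step: exp(-r*dt) = 0.998980
Stock lattice S(k, i) with i counting down-moves:
  k=0: S(0,0) = 26.0700
  k=1: S(1,0) = 28.3869; S(1,1) = 23.9422
  k=2: S(2,0) = 30.9097; S(2,1) = 26.0700; S(2,2) = 21.9881
  k=3: S(3,0) = 33.6567; S(3,1) = 28.3869; S(3,2) = 23.9422; S(3,3) = 20.1935
  k=4: S(4,0) = 36.6478; S(4,1) = 30.9097; S(4,2) = 26.0700; S(4,3) = 21.9881; S(4,4) = 18.5453
Terminal payoffs V(N, i) = max(S_T - K, 0):
  V(4,0) = 13.277813; V(4,1) = 7.539683; V(4,2) = 2.700000; V(4,3) = 0.000000; V(4,4) = 0.000000
Backward induction: V(k, i) = exp(-r*dt) * [p * V(k+1, i) + (1-p) * V(k+1, i+1)].
  V(3,0) = exp(-r*dt) * [p*13.277813 + (1-p)*7.539683] = 10.310518
  V(3,1) = exp(-r*dt) * [p*7.539683 + (1-p)*2.700000] = 5.040723
  V(3,2) = exp(-r*dt) * [p*2.700000 + (1-p)*0.000000] = 1.307397
  V(3,3) = exp(-r*dt) * [p*0.000000 + (1-p)*0.000000] = 0.000000
  V(2,0) = exp(-r*dt) * [p*10.310518 + (1-p)*5.040723] = 7.587329
  V(2,1) = exp(-r*dt) * [p*5.040723 + (1-p)*1.307397] = 3.113820
  V(2,2) = exp(-r*dt) * [p*1.307397 + (1-p)*0.000000] = 0.633070
  V(1,0) = exp(-r*dt) * [p*7.587329 + (1-p)*3.113820] = 5.276812
  V(1,1) = exp(-r*dt) * [p*3.113820 + (1-p)*0.633070] = 1.833656
  V(0,0) = exp(-r*dt) * [p*5.276812 + (1-p)*1.833656] = 3.499035


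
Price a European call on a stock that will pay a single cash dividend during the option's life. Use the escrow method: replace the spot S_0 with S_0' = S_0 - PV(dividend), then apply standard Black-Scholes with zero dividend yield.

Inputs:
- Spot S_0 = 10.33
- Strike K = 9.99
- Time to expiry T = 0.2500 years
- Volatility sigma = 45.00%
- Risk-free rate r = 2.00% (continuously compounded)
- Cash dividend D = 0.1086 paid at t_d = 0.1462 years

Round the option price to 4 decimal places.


Answer: Price = 1.0507

Derivation:
PV(D) = D * exp(-r * t_d) = 0.1086 * 0.99708027 = 0.10828292
S_0' = S_0 - PV(D) = 10.3300 - 0.10828292 = 10.22171708
d1 = (ln(S_0'/K) + (r + sigma^2/2)*T) / (sigma*sqrt(T)) = 0.23663329
d2 = d1 - sigma*sqrt(T) = 0.01163329
exp(-rT) = 0.99501248
N(d1) = 0.59352935; N(d2) = 0.50464091
C = S_0' * N(d1) - K * exp(-rT) * N(d2) = 10.22171708 * 0.59352935 - 9.9900 * 0.99501248 * 0.50464091 = 1.0507


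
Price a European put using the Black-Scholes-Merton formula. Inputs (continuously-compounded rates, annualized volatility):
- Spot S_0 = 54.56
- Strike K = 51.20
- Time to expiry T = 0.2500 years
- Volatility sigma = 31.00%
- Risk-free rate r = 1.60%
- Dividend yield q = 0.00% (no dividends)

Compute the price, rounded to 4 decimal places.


Answer: Price = 1.7823

Derivation:
d1 = (ln(S/K) + (r - q + 0.5*sigma^2) * T) / (sigma * sqrt(T)) = 0.51338053
d2 = d1 - sigma * sqrt(T) = 0.35838053
exp(-rT) = 0.99600799; exp(-qT) = 1.00000000
P = K * exp(-rT) * N(-d2) - S_0 * exp(-qT) * N(-d1)
N(-d1) = 0.30384258; N(-d2) = 0.36002928
P = 51.2000 * 0.99600799 * 0.36002928 - 54.5600 * 1.00000000 * 0.30384258 = 1.7823


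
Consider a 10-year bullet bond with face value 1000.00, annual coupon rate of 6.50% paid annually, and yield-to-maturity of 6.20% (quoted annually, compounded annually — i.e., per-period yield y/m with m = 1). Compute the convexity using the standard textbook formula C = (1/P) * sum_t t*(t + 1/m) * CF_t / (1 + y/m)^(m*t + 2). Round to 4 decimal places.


Answer: Convexity = 67.9975

Derivation:
Coupon per period c = face * coupon_rate / m = 65.000000
Periods per year m = 1; per-period yield y/m = 0.062000
Number of cashflows N = 10
Cashflows (t years, CF_t, discount factor 1/(1+y/m)^(m*t), PV):
  t = 1.0000: CF_t = 65.000000, DF = 0.941620, PV = 61.205273
  t = 2.0000: CF_t = 65.000000, DF = 0.886647, PV = 57.632084
  t = 3.0000: CF_t = 65.000000, DF = 0.834885, PV = 54.267499
  t = 4.0000: CF_t = 65.000000, DF = 0.786144, PV = 51.099340
  t = 5.0000: CF_t = 65.000000, DF = 0.740248, PV = 48.116139
  t = 6.0000: CF_t = 65.000000, DF = 0.697032, PV = 45.307099
  t = 7.0000: CF_t = 65.000000, DF = 0.656339, PV = 42.662052
  t = 8.0000: CF_t = 65.000000, DF = 0.618022, PV = 40.171424
  t = 9.0000: CF_t = 65.000000, DF = 0.581942, PV = 37.826199
  t = 10.0000: CF_t = 1065.000000, DF = 0.547968, PV = 583.585430
Price P = sum_t PV_t = 1021.872538
Convexity numerator sum_t t*(t + 1/m) * CF_t / (1+y/m)^(m*t + 2):
  t = 1.0000: term = 108.534998
  t = 2.0000: term = 306.596039
  t = 3.0000: term = 577.393671
  t = 4.0000: term = 906.141982
  t = 5.0000: term = 1279.861556
  t = 6.0000: term = 1687.199792
  t = 7.0000: term = 2118.267158
  t = 8.0000: term = 2564.488085
  t = 9.0000: term = 3018.465260
  t = 10.0000: term = 56917.798257
Convexity = (1/P) * sum = 69484.746798 / 1021.872538 = 67.997470


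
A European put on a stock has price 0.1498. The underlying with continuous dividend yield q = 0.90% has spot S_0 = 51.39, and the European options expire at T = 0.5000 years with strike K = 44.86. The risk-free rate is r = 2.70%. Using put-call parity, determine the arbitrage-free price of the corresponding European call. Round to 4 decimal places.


Answer: Call price = 7.0506

Derivation:
Put-call parity: C - P = S_0 * exp(-qT) - K * exp(-rT).
S_0 * exp(-qT) = 51.3900 * 0.99551011 = 51.15926454
K * exp(-rT) = 44.8600 * 0.98659072 = 44.25845953
C = P + S*exp(-qT) - K*exp(-rT)
C = 0.1498 + 51.15926454 - 44.25845953 = 7.0506


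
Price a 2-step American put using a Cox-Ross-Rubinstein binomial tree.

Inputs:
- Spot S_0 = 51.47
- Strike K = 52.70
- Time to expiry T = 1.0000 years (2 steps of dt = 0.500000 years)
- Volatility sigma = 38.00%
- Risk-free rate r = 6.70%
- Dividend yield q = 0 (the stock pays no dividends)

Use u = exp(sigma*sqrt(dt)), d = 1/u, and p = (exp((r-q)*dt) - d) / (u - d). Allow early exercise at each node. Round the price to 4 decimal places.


dt = T/N = 0.500000
u = exp(sigma*sqrt(dt)) = 1.308263; d = 1/u = 0.764372
p = (exp((r-q)*dt) - d) / (u - d) = 0.495863
Discount per step: exp(-r*dt) = 0.967055
Stock lattice S(k, i) with i counting down-moves:
  k=0: S(0,0) = 51.4700
  k=1: S(1,0) = 67.3363; S(1,1) = 39.3422
  k=2: S(2,0) = 88.0936; S(2,1) = 51.4700; S(2,2) = 30.0721
Terminal payoffs V(N, i) = max(K - S_T, 0):
  V(2,0) = 0.000000; V(2,1) = 1.230000; V(2,2) = 22.627896
Backward induction: V(k, i) = exp(-r*dt) * [p * V(k+1, i) + (1-p) * V(k+1, i+1)]; then take max(V_cont, immediate exercise) for American.
  V(1,0) = exp(-r*dt) * [p*0.000000 + (1-p)*1.230000] = 0.599660; exercise = 0.000000; V(1,0) = max -> 0.599660
  V(1,1) = exp(-r*dt) * [p*1.230000 + (1-p)*22.627896] = 11.621562; exercise = 13.357768; V(1,1) = max -> 13.357768
  V(0,0) = exp(-r*dt) * [p*0.599660 + (1-p)*13.357768] = 6.799846; exercise = 1.230000; V(0,0) = max -> 6.799846

Answer: Price = V(0,0) = 6.7998


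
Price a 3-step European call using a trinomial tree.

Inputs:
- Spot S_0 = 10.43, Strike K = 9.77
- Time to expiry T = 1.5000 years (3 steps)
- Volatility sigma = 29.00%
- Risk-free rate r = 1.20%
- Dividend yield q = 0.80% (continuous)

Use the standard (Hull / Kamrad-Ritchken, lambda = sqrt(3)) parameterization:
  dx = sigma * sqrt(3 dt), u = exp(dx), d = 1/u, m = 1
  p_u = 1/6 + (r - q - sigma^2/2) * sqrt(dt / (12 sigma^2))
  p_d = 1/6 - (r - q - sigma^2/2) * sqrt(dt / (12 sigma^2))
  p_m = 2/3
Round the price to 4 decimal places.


Answer: Price = V(0,0) = 1.7501

Derivation:
dt = T/N = 0.500000; dx = sigma*sqrt(3*dt) = 0.355176
u = exp(dx) = 1.426432; d = 1/u = 0.701050
p_u = 0.139884, p_m = 0.666667, p_d = 0.193449
Discount per step: exp(-r*dt) = 0.994018
Stock lattice S(k, j) with j the centered position index:
  k=0: S(0,+0) = 10.4300
  k=1: S(1,-1) = 7.3120; S(1,+0) = 10.4300; S(1,+1) = 14.8777
  k=2: S(2,-2) = 5.1260; S(2,-1) = 7.3120; S(2,+0) = 10.4300; S(2,+1) = 14.8777; S(2,+2) = 21.2220
  k=3: S(3,-3) = 3.5936; S(3,-2) = 5.1260; S(3,-1) = 7.3120; S(3,+0) = 10.4300; S(3,+1) = 14.8777; S(3,+2) = 21.2220; S(3,+3) = 30.2717
Terminal payoffs V(N, j) = max(S_T - K, 0):
  V(3,-3) = 0.000000; V(3,-2) = 0.000000; V(3,-1) = 0.000000; V(3,+0) = 0.660000; V(3,+1) = 5.107683; V(3,+2) = 11.451998; V(3,+3) = 20.501731
Backward induction: V(k, j) = exp(-r*dt) * [p_u * V(k+1, j+1) + p_m * V(k+1, j) + p_d * V(k+1, j-1)]
  V(2,-2) = exp(-r*dt) * [p_u*0.000000 + p_m*0.000000 + p_d*0.000000] = 0.000000
  V(2,-1) = exp(-r*dt) * [p_u*0.660000 + p_m*0.000000 + p_d*0.000000] = 0.091771
  V(2,+0) = exp(-r*dt) * [p_u*5.107683 + p_m*0.660000 + p_d*0.000000] = 1.147578
  V(2,+1) = exp(-r*dt) * [p_u*11.451998 + p_m*5.107683 + p_d*0.660000] = 5.104035
  V(2,+2) = exp(-r*dt) * [p_u*20.501731 + p_m*11.451998 + p_d*5.107683] = 11.421873
  V(1,-1) = exp(-r*dt) * [p_u*1.147578 + p_m*0.091771 + p_d*0.000000] = 0.220383
  V(1,+0) = exp(-r*dt) * [p_u*5.104035 + p_m*1.147578 + p_d*0.091771] = 1.487825
  V(1,+1) = exp(-r*dt) * [p_u*11.421873 + p_m*5.104035 + p_d*1.147578] = 5.191187
  V(0,+0) = exp(-r*dt) * [p_u*5.191187 + p_m*1.487825 + p_d*0.220383] = 1.750148


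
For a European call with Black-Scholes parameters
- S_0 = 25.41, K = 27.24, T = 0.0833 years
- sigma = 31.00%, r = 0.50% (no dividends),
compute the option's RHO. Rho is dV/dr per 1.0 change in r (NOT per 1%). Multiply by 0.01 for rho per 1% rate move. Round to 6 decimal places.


Answer: Rho = 0.469196

Derivation:
d1 = -0.7278820351; d2 = -0.8173534272
phi(d1) = 0.3060996239; exp(-qT) = 1.0000000000; exp(-rT) = 0.9995835867
N(d2) = 0.2068632413
Rho = K*T*exp(-rT)*N(d2) = 27.2400 * 0.0833 * 0.9995835867 * 0.2068632413 = 0.469196


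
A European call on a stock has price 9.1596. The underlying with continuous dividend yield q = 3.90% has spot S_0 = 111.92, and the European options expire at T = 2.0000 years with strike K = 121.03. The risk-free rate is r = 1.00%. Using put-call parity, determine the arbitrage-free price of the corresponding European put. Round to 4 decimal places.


Put-call parity: C - P = S_0 * exp(-qT) - K * exp(-rT).
S_0 * exp(-qT) = 111.9200 * 0.92496443 = 103.52201862
K * exp(-rT) = 121.0300 * 0.98019867 = 118.63344543
P = C - S*exp(-qT) + K*exp(-rT)
P = 9.1596 - 103.52201862 + 118.63344543 = 24.2710

Answer: Put price = 24.2710


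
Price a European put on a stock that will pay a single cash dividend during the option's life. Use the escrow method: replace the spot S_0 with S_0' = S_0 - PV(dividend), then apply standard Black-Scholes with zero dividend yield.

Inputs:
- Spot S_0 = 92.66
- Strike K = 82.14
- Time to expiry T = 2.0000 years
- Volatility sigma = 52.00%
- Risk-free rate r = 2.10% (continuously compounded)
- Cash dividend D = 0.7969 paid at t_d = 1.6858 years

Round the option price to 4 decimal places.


PV(D) = D * exp(-r * t_d) = 0.7969 * 0.96521751 = 0.76918184
S_0' = S_0 - PV(D) = 92.6600 - 0.76918184 = 91.89081816
d1 = (ln(S_0'/K) + (r + sigma^2/2)*T) / (sigma*sqrt(T)) = 0.57734725
d2 = d1 - sigma*sqrt(T) = -0.15804380
exp(-rT) = 0.95886978
N(-d1) = 0.28185245; N(-d2) = 0.56278886
P = K * exp(-rT) * N(-d2) - S_0' * N(-d1) = 82.1400 * 0.95886978 * 0.56278886 - 91.89081816 * 0.28185245 = 18.4265

Answer: Price = 18.4265


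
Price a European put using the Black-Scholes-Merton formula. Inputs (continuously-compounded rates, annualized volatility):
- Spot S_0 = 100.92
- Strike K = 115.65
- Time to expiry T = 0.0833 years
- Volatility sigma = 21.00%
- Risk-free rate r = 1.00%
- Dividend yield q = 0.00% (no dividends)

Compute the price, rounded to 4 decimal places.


d1 = (ln(S/K) + (r - q + 0.5*sigma^2) * T) / (sigma * sqrt(T)) = -2.20378263
d2 = d1 - sigma * sqrt(T) = -2.26439228
exp(-rT) = 0.99916735; exp(-qT) = 1.00000000
P = K * exp(-rT) * N(-d2) - S_0 * exp(-qT) * N(-d1)
N(-d1) = 0.98623018; N(-d2) = 0.98822500
P = 115.6500 * 0.99916735 * 0.98822500 - 100.9200 * 1.00000000 * 0.98623018 = 14.6627

Answer: Price = 14.6627


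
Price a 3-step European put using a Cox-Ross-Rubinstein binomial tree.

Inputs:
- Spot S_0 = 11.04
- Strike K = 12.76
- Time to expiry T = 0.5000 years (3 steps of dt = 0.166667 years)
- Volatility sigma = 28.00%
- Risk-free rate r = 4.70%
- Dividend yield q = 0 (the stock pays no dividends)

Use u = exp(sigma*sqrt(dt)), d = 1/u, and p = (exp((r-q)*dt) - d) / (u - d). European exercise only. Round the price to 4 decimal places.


dt = T/N = 0.166667
u = exp(sigma*sqrt(dt)) = 1.121099; d = 1/u = 0.891982
p = (exp((r-q)*dt) - d) / (u - d) = 0.505777
Discount per step: exp(-r*dt) = 0.992197
Stock lattice S(k, i) with i counting down-moves:
  k=0: S(0,0) = 11.0400
  k=1: S(1,0) = 12.3769; S(1,1) = 9.8475
  k=2: S(2,0) = 13.8758; S(2,1) = 11.0400; S(2,2) = 8.7838
  k=3: S(3,0) = 15.5561; S(3,1) = 12.3769; S(3,2) = 9.8475; S(3,3) = 7.8350
Terminal payoffs V(N, i) = max(K - S_T, 0):
  V(3,0) = 0.000000; V(3,1) = 0.383066; V(3,2) = 2.912521; V(3,3) = 4.925034
Backward induction: V(k, i) = exp(-r*dt) * [p * V(k+1, i) + (1-p) * V(k+1, i+1)].
  V(2,0) = exp(-r*dt) * [p*0.000000 + (1-p)*0.383066] = 0.187843
  V(2,1) = exp(-r*dt) * [p*0.383066 + (1-p)*2.912521] = 1.620437
  V(2,2) = exp(-r*dt) * [p*2.912521 + (1-p)*4.925034] = 3.876665
  V(1,0) = exp(-r*dt) * [p*0.187843 + (1-p)*1.620437] = 0.888874
  V(1,1) = exp(-r*dt) * [p*1.620437 + (1-p)*3.876665] = 2.714172
  V(0,0) = exp(-r*dt) * [p*0.888874 + (1-p)*2.714172] = 1.777003

Answer: Price = V(0,0) = 1.7770


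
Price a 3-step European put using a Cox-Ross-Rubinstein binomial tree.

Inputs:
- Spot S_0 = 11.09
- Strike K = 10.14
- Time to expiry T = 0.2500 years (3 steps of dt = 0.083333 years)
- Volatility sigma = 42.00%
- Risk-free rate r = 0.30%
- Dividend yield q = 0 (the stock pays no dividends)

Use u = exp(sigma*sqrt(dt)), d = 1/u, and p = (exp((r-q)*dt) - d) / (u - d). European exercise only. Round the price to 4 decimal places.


dt = T/N = 0.083333
u = exp(sigma*sqrt(dt)) = 1.128900; d = 1/u = 0.885818
p = (exp((r-q)*dt) - d) / (u - d) = 0.470755
Discount per step: exp(-r*dt) = 0.999750
Stock lattice S(k, i) with i counting down-moves:
  k=0: S(0,0) = 11.0900
  k=1: S(1,0) = 12.5195; S(1,1) = 9.8237
  k=2: S(2,0) = 14.1333; S(2,1) = 11.0900; S(2,2) = 8.7020
  k=3: S(3,0) = 15.9550; S(3,1) = 12.5195; S(3,2) = 9.8237; S(3,3) = 7.7084
Terminal payoffs V(N, i) = max(K - S_T, 0):
  V(3,0) = 0.000000; V(3,1) = 0.000000; V(3,2) = 0.316276; V(3,3) = 2.431581
Backward induction: V(k, i) = exp(-r*dt) * [p * V(k+1, i) + (1-p) * V(k+1, i+1)].
  V(2,0) = exp(-r*dt) * [p*0.000000 + (1-p)*0.000000] = 0.000000
  V(2,1) = exp(-r*dt) * [p*0.000000 + (1-p)*0.316276] = 0.167346
  V(2,2) = exp(-r*dt) * [p*0.316276 + (1-p)*2.431581] = 1.435432
  V(1,0) = exp(-r*dt) * [p*0.000000 + (1-p)*0.167346] = 0.088545
  V(1,1) = exp(-r*dt) * [p*0.167346 + (1-p)*1.435432] = 0.838265
  V(0,0) = exp(-r*dt) * [p*0.088545 + (1-p)*0.838265] = 0.485209

Answer: Price = V(0,0) = 0.4852


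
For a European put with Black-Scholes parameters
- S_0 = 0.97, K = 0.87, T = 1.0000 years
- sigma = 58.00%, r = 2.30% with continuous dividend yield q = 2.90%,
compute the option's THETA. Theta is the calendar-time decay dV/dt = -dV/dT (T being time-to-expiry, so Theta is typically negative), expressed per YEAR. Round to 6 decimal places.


Answer: Theta = -0.095835

Derivation:
d1 = 0.4672463101; d2 = -0.1127536899
phi(d1) = 0.3576866017; exp(-qT) = 0.9714164645; exp(-rT) = 0.9772624838
Theta = -S*exp(-qT)*phi(d1)*sigma/(2*sqrt(T)) + r*K*exp(-rT)*N(-d2) - q*S*exp(-qT)*N(-d1)
N(-d1) = 0.3201618321; N(-d2) = 0.5448870829; sqrt(T) = 1.0000000000
Term 1 = -0.9700 * 0.9714164645 * 0.3576866017 * 0.5800 / (2 * 1.0000000000) = -0.0977412446
Term 2 = 0.0230 * 0.8700 * 0.9772624838 * 0.5448870829 = 0.0106552791
Term 3 = -0.0290 * 0.9700 * 0.9714164645 * 0.3201618321 = -0.0087487247
Theta = -0.0977412446 + (0.0106552791) + (-0.0087487247) = -0.095835


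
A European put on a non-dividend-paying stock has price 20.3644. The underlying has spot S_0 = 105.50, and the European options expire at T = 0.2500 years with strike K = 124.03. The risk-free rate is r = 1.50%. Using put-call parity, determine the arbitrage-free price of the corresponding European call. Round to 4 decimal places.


Answer: Call price = 2.2986

Derivation:
Put-call parity: C - P = S_0 * exp(-qT) - K * exp(-rT).
S_0 * exp(-qT) = 105.5000 * 1.00000000 = 105.50000000
K * exp(-rT) = 124.0300 * 0.99625702 = 123.56575850
C = P + S*exp(-qT) - K*exp(-rT)
C = 20.3644 + 105.50000000 - 123.56575850 = 2.2986


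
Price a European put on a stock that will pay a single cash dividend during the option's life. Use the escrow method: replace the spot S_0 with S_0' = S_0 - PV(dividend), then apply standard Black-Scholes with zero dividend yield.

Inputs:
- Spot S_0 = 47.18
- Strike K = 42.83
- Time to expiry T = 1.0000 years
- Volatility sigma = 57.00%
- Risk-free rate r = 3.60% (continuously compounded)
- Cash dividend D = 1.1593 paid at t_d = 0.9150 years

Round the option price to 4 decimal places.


Answer: Price = 7.6027

Derivation:
PV(D) = D * exp(-r * t_d) = 1.1593 * 0.96759661 = 1.12173475
S_0' = S_0 - PV(D) = 47.1800 - 1.12173475 = 46.05826525
d1 = (ln(S_0'/K) + (r + sigma^2/2)*T) / (sigma*sqrt(T)) = 0.47564638
d2 = d1 - sigma*sqrt(T) = -0.09435362
exp(-rT) = 0.96464029
N(-d1) = 0.31716316; N(-d2) = 0.53758587
P = K * exp(-rT) * N(-d2) - S_0' * N(-d1) = 42.8300 * 0.96464029 * 0.53758587 - 46.05826525 * 0.31716316 = 7.6027


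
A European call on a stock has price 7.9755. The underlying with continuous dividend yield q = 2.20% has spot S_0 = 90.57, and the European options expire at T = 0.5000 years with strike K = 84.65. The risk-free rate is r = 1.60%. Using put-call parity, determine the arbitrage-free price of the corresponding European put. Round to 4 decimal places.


Answer: Put price = 2.3718

Derivation:
Put-call parity: C - P = S_0 * exp(-qT) - K * exp(-rT).
S_0 * exp(-qT) = 90.5700 * 0.98906028 = 89.57918945
K * exp(-rT) = 84.6500 * 0.99203191 = 83.97550159
P = C - S*exp(-qT) + K*exp(-rT)
P = 7.9755 - 89.57918945 + 83.97550159 = 2.3718


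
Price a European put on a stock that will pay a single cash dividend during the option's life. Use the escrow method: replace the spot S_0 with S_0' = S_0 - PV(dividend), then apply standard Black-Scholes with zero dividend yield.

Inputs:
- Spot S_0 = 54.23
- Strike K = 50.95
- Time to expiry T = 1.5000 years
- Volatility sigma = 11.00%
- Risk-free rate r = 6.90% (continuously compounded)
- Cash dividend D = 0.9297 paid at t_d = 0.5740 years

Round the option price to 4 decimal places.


PV(D) = D * exp(-r * t_d) = 0.9297 * 0.96116806 = 0.89359795
S_0' = S_0 - PV(D) = 54.2300 - 0.89359795 = 53.33640205
d1 = (ln(S_0'/K) + (r + sigma^2/2)*T) / (sigma*sqrt(T)) = 1.17537877
d2 = d1 - sigma*sqrt(T) = 1.04065684
exp(-rT) = 0.90167602
N(-d1) = 0.11992161; N(-d2) = 0.14901742
P = K * exp(-rT) * N(-d2) - S_0' * N(-d1) = 50.9500 * 0.90167602 * 0.14901742 - 53.33640205 * 0.11992161 = 0.4497

Answer: Price = 0.4497


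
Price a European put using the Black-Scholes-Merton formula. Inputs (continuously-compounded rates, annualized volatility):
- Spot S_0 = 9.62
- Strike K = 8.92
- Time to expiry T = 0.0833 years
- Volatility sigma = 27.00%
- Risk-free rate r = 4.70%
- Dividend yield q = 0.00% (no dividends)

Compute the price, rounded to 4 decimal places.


d1 = (ln(S/K) + (r - q + 0.5*sigma^2) * T) / (sigma * sqrt(T)) = 1.05868344
d2 = d1 - sigma * sqrt(T) = 0.98075675
exp(-rT) = 0.99609255; exp(-qT) = 1.00000000
P = K * exp(-rT) * N(-d2) - S_0 * exp(-qT) * N(-d1)
N(-d1) = 0.14487199; N(-d2) = 0.16335636
P = 8.9200 * 0.99609255 * 0.16335636 - 9.6200 * 1.00000000 * 0.14487199 = 0.0578

Answer: Price = 0.0578


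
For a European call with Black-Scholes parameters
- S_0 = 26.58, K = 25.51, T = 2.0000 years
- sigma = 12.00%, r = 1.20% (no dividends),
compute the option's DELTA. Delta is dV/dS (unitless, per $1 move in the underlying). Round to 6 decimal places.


Answer: Delta = 0.680247

Derivation:
d1 = 0.4683906027; d2 = 0.2986849752
phi(d1) = 0.3574951757; exp(-qT) = 1.0000000000; exp(-rT) = 0.9762857098
N(d1) = 0.6802473565
Delta = exp(-qT) * N(d1) = 1.0000000000 * 0.6802473565 = 0.680247


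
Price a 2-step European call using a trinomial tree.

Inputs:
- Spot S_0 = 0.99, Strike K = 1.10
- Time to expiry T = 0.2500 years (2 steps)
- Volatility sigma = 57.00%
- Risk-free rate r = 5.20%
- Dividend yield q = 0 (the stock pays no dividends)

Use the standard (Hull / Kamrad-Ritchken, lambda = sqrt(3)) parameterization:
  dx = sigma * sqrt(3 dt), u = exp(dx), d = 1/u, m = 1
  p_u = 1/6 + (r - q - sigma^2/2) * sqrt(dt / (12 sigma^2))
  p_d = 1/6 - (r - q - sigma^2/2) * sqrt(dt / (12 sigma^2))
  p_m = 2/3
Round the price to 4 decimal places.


dt = T/N = 0.125000; dx = sigma*sqrt(3*dt) = 0.349052
u = exp(dx) = 1.417723; d = 1/u = 0.705356
p_u = 0.146890, p_m = 0.666667, p_d = 0.186443
Discount per step: exp(-r*dt) = 0.993521
Stock lattice S(k, j) with j the centered position index:
  k=0: S(0,+0) = 0.9900
  k=1: S(1,-1) = 0.6983; S(1,+0) = 0.9900; S(1,+1) = 1.4035
  k=2: S(2,-2) = 0.4926; S(2,-1) = 0.6983; S(2,+0) = 0.9900; S(2,+1) = 1.4035; S(2,+2) = 1.9898
Terminal payoffs V(N, j) = max(S_T - K, 0):
  V(2,-2) = 0.000000; V(2,-1) = 0.000000; V(2,+0) = 0.000000; V(2,+1) = 0.303546; V(2,+2) = 0.889840
Backward induction: V(k, j) = exp(-r*dt) * [p_u * V(k+1, j+1) + p_m * V(k+1, j) + p_d * V(k+1, j-1)]
  V(1,-1) = exp(-r*dt) * [p_u*0.000000 + p_m*0.000000 + p_d*0.000000] = 0.000000
  V(1,+0) = exp(-r*dt) * [p_u*0.303546 + p_m*0.000000 + p_d*0.000000] = 0.044299
  V(1,+1) = exp(-r*dt) * [p_u*0.889840 + p_m*0.303546 + p_d*0.000000] = 0.330915
  V(0,+0) = exp(-r*dt) * [p_u*0.330915 + p_m*0.044299 + p_d*0.000000] = 0.077634

Answer: Price = V(0,0) = 0.0776


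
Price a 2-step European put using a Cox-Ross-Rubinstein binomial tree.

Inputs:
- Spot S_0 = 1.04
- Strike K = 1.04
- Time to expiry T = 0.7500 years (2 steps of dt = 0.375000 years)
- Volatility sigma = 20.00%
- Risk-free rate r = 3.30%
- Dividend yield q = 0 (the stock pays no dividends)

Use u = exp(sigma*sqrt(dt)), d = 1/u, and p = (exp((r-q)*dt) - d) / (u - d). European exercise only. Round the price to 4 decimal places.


Answer: Price = V(0,0) = 0.0508

Derivation:
dt = T/N = 0.375000
u = exp(sigma*sqrt(dt)) = 1.130290; d = 1/u = 0.884728
p = (exp((r-q)*dt) - d) / (u - d) = 0.520127
Discount per step: exp(-r*dt) = 0.987701
Stock lattice S(k, i) with i counting down-moves:
  k=0: S(0,0) = 1.0400
  k=1: S(1,0) = 1.1755; S(1,1) = 0.9201
  k=2: S(2,0) = 1.3287; S(2,1) = 1.0400; S(2,2) = 0.8141
Terminal payoffs V(N, i) = max(K - S_T, 0):
  V(2,0) = 0.000000; V(2,1) = 0.000000; V(2,2) = 0.225946
Backward induction: V(k, i) = exp(-r*dt) * [p * V(k+1, i) + (1-p) * V(k+1, i+1)].
  V(1,0) = exp(-r*dt) * [p*0.000000 + (1-p)*0.000000] = 0.000000
  V(1,1) = exp(-r*dt) * [p*0.000000 + (1-p)*0.225946] = 0.107092
  V(0,0) = exp(-r*dt) * [p*0.000000 + (1-p)*0.107092] = 0.050758


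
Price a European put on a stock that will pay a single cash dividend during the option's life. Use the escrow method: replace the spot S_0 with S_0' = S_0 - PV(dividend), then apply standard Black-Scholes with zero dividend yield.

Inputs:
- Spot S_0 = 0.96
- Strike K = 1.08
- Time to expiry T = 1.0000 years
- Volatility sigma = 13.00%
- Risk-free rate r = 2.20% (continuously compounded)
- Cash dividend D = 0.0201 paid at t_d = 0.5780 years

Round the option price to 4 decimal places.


PV(D) = D * exp(-r * t_d) = 0.0201 * 0.98736451 = 0.01984603
S_0' = S_0 - PV(D) = 0.9600 - 0.01984603 = 0.94015397
d1 = (ln(S_0'/K) + (r + sigma^2/2)*T) / (sigma*sqrt(T)) = -0.83248198
d2 = d1 - sigma*sqrt(T) = -0.96248198
exp(-rT) = 0.97824024
N(-d1) = 0.79743153; N(-d2) = 0.83209622
P = K * exp(-rT) * N(-d2) - S_0' * N(-d1) = 1.0800 * 0.97824024 * 0.83209622 - 0.94015397 * 0.79743153 = 0.1294

Answer: Price = 0.1294


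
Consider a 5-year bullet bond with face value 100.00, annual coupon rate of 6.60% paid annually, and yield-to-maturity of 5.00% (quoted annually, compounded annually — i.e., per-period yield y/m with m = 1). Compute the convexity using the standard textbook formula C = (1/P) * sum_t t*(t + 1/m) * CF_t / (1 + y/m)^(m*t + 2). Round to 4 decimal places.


Coupon per period c = face * coupon_rate / m = 6.600000
Periods per year m = 1; per-period yield y/m = 0.050000
Number of cashflows N = 5
Cashflows (t years, CF_t, discount factor 1/(1+y/m)^(m*t), PV):
  t = 1.0000: CF_t = 6.600000, DF = 0.952381, PV = 6.285714
  t = 2.0000: CF_t = 6.600000, DF = 0.907029, PV = 5.986395
  t = 3.0000: CF_t = 6.600000, DF = 0.863838, PV = 5.701328
  t = 4.0000: CF_t = 6.600000, DF = 0.822702, PV = 5.429836
  t = 5.0000: CF_t = 106.600000, DF = 0.783526, PV = 83.523889
Price P = sum_t PV_t = 106.927163
Convexity numerator sum_t t*(t + 1/m) * CF_t / (1+y/m)^(m*t + 2):
  t = 1.0000: term = 11.402656
  t = 2.0000: term = 32.579018
  t = 3.0000: term = 62.055272
  t = 4.0000: term = 98.500432
  t = 5.0000: term = 2272.758894
Convexity = (1/P) * sum = 2477.296273 / 106.927163 = 23.168073

Answer: Convexity = 23.1681


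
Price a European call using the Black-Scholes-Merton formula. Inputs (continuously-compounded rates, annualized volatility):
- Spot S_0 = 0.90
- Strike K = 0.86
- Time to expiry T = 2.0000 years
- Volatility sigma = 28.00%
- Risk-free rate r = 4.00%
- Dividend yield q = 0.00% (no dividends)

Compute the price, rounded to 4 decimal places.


Answer: Price = 0.1925

Derivation:
d1 = (ln(S/K) + (r - q + 0.5*sigma^2) * T) / (sigma * sqrt(T)) = 0.51483024
d2 = d1 - sigma * sqrt(T) = 0.11885044
exp(-rT) = 0.92311635; exp(-qT) = 1.00000000
C = S_0 * exp(-qT) * N(d1) - K * exp(-rT) * N(d2)
N(d1) = 0.69666417; N(d2) = 0.54730308
C = 0.9000 * 1.00000000 * 0.69666417 - 0.8600 * 0.92311635 * 0.54730308 = 0.1925


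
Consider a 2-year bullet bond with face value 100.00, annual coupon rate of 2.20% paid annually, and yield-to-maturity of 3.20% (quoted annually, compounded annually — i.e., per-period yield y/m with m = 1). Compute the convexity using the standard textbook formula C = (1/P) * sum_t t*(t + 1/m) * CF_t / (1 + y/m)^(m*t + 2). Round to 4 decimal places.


Coupon per period c = face * coupon_rate / m = 2.200000
Periods per year m = 1; per-period yield y/m = 0.032000
Number of cashflows N = 2
Cashflows (t years, CF_t, discount factor 1/(1+y/m)^(m*t), PV):
  t = 1.0000: CF_t = 2.200000, DF = 0.968992, PV = 2.131783
  t = 2.0000: CF_t = 102.200000, DF = 0.938946, PV = 95.960279
Price P = sum_t PV_t = 98.092062
Convexity numerator sum_t t*(t + 1/m) * CF_t / (1+y/m)^(m*t + 2):
  t = 1.0000: term = 4.003258
  t = 2.0000: term = 540.609106
Convexity = (1/P) * sum = 544.612364 / 98.092062 = 5.552053

Answer: Convexity = 5.5521


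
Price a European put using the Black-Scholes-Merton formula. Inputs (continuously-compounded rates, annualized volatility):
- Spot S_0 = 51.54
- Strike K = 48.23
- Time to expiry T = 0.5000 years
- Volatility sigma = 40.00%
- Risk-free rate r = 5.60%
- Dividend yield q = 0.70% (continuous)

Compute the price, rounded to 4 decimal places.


d1 = (ln(S/K) + (r - q + 0.5*sigma^2) * T) / (sigma * sqrt(T)) = 0.46271997
d2 = d1 - sigma * sqrt(T) = 0.17987726
exp(-rT) = 0.97238837; exp(-qT) = 0.99650612
P = K * exp(-rT) * N(-d2) - S_0 * exp(-qT) * N(-d1)
N(-d1) = 0.32178255; N(-d2) = 0.42862447
P = 48.2300 * 0.97238837 * 0.42862447 - 51.5400 * 0.99650612 * 0.32178255 = 3.5750

Answer: Price = 3.5750


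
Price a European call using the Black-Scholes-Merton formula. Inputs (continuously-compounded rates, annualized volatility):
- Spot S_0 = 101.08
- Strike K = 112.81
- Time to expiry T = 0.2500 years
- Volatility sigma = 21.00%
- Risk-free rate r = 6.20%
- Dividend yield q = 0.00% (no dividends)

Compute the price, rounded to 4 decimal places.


Answer: Price = 1.1205

Derivation:
d1 = (ln(S/K) + (r - q + 0.5*sigma^2) * T) / (sigma * sqrt(T)) = -0.84552576
d2 = d1 - sigma * sqrt(T) = -0.95052576
exp(-rT) = 0.98461951; exp(-qT) = 1.00000000
C = S_0 * exp(-qT) * N(d1) - K * exp(-rT) * N(d2)
N(d1) = 0.19890868; N(d2) = 0.17092258
C = 101.0800 * 1.00000000 * 0.19890868 - 112.8100 * 0.98461951 * 0.17092258 = 1.1205


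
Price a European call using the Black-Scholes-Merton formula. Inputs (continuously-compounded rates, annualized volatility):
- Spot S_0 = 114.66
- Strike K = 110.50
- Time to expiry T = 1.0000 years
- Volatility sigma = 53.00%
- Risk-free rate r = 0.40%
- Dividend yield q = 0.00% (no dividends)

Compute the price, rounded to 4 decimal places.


d1 = (ln(S/K) + (r - q + 0.5*sigma^2) * T) / (sigma * sqrt(T)) = 0.34227492
d2 = d1 - sigma * sqrt(T) = -0.18772508
exp(-rT) = 0.99600799; exp(-qT) = 1.00000000
C = S_0 * exp(-qT) * N(d1) - K * exp(-rT) * N(d2)
N(d1) = 0.63392800; N(d2) = 0.42554608
C = 114.6600 * 1.00000000 * 0.63392800 - 110.5000 * 0.99600799 * 0.42554608 = 25.8511

Answer: Price = 25.8511


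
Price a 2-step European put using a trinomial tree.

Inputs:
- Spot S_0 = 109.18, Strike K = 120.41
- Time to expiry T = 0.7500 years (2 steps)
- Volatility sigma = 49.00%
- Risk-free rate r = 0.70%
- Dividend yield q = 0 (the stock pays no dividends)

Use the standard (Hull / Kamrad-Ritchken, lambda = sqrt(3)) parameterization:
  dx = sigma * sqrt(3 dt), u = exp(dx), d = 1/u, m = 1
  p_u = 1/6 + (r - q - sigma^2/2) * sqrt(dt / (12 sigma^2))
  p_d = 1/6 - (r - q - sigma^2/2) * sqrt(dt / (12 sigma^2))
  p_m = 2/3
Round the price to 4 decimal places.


dt = T/N = 0.375000; dx = sigma*sqrt(3*dt) = 0.519723
u = exp(dx) = 1.681563; d = 1/u = 0.594685
p_u = 0.125882, p_m = 0.666667, p_d = 0.207452
Discount per step: exp(-r*dt) = 0.997378
Stock lattice S(k, j) with j the centered position index:
  k=0: S(0,+0) = 109.1800
  k=1: S(1,-1) = 64.9277; S(1,+0) = 109.1800; S(1,+1) = 183.5930
  k=2: S(2,-2) = 38.6115; S(2,-1) = 64.9277; S(2,+0) = 109.1800; S(2,+1) = 183.5930; S(2,+2) = 308.7231
Terminal payoffs V(N, j) = max(K - S_T, 0):
  V(2,-2) = 81.798470; V(2,-1) = 55.482296; V(2,+0) = 11.230000; V(2,+1) = 0.000000; V(2,+2) = 0.000000
Backward induction: V(k, j) = exp(-r*dt) * [p_u * V(k+1, j+1) + p_m * V(k+1, j) + p_d * V(k+1, j-1)]
  V(1,-1) = exp(-r*dt) * [p_u*11.230000 + p_m*55.482296 + p_d*81.798470] = 55.225912
  V(1,+0) = exp(-r*dt) * [p_u*0.000000 + p_m*11.230000 + p_d*55.482296] = 18.946756
  V(1,+1) = exp(-r*dt) * [p_u*0.000000 + p_m*0.000000 + p_d*11.230000] = 2.323574
  V(0,+0) = exp(-r*dt) * [p_u*2.323574 + p_m*18.946756 + p_d*55.225912] = 24.316454

Answer: Price = V(0,0) = 24.3165


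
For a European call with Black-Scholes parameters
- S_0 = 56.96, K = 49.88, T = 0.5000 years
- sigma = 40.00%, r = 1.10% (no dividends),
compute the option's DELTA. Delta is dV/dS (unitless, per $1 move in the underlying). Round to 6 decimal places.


Answer: Delta = 0.735697

Derivation:
d1 = 0.6301351897; d2 = 0.3472924773
phi(d1) = 0.3271051134; exp(-qT) = 1.0000000000; exp(-rT) = 0.9945150973
N(d1) = 0.7356969310
Delta = exp(-qT) * N(d1) = 1.0000000000 * 0.7356969310 = 0.735697


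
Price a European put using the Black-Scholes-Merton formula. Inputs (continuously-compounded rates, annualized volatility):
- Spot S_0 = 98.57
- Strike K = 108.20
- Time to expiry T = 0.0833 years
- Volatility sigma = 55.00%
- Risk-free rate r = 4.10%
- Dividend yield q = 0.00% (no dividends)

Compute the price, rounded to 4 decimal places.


Answer: Price = 12.1738

Derivation:
d1 = (ln(S/K) + (r - q + 0.5*sigma^2) * T) / (sigma * sqrt(T)) = -0.48633109
d2 = d1 - sigma * sqrt(T) = -0.64507065
exp(-rT) = 0.99659053; exp(-qT) = 1.00000000
P = K * exp(-rT) * N(-d2) - S_0 * exp(-qT) * N(-d1)
N(-d1) = 0.68663378; N(-d2) = 0.74055930
P = 108.2000 * 0.99659053 * 0.74055930 - 98.5700 * 1.00000000 * 0.68663378 = 12.1738


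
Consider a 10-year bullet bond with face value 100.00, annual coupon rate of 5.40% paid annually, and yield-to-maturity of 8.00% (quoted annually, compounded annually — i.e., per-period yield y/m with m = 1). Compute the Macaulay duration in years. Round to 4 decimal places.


Answer: Macaulay duration = 7.7489 years

Derivation:
Coupon per period c = face * coupon_rate / m = 5.400000
Periods per year m = 1; per-period yield y/m = 0.080000
Number of cashflows N = 10
Cashflows (t years, CF_t, discount factor 1/(1+y/m)^(m*t), PV):
  t = 1.0000: CF_t = 5.400000, DF = 0.925926, PV = 5.000000
  t = 2.0000: CF_t = 5.400000, DF = 0.857339, PV = 4.629630
  t = 3.0000: CF_t = 5.400000, DF = 0.793832, PV = 4.286694
  t = 4.0000: CF_t = 5.400000, DF = 0.735030, PV = 3.969161
  t = 5.0000: CF_t = 5.400000, DF = 0.680583, PV = 3.675149
  t = 6.0000: CF_t = 5.400000, DF = 0.630170, PV = 3.402916
  t = 7.0000: CF_t = 5.400000, DF = 0.583490, PV = 3.150848
  t = 8.0000: CF_t = 5.400000, DF = 0.540269, PV = 2.917452
  t = 9.0000: CF_t = 5.400000, DF = 0.500249, PV = 2.701344
  t = 10.0000: CF_t = 105.400000, DF = 0.463193, PV = 48.820594
Price P = sum_t PV_t = 82.553788
Macaulay numerator sum_t t * PV_t:
  t * PV_t at t = 1.0000: 5.000000
  t * PV_t at t = 2.0000: 9.259259
  t * PV_t at t = 3.0000: 12.860082
  t * PV_t at t = 4.0000: 15.876645
  t * PV_t at t = 5.0000: 18.375746
  t * PV_t at t = 6.0000: 20.417496
  t * PV_t at t = 7.0000: 22.055937
  t * PV_t at t = 8.0000: 23.339616
  t * PV_t at t = 9.0000: 24.312100
  t * PV_t at t = 10.0000: 488.205936
Macaulay duration D = (sum_t t * PV_t) / P = 639.702818 / 82.553788 = 7.748921
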